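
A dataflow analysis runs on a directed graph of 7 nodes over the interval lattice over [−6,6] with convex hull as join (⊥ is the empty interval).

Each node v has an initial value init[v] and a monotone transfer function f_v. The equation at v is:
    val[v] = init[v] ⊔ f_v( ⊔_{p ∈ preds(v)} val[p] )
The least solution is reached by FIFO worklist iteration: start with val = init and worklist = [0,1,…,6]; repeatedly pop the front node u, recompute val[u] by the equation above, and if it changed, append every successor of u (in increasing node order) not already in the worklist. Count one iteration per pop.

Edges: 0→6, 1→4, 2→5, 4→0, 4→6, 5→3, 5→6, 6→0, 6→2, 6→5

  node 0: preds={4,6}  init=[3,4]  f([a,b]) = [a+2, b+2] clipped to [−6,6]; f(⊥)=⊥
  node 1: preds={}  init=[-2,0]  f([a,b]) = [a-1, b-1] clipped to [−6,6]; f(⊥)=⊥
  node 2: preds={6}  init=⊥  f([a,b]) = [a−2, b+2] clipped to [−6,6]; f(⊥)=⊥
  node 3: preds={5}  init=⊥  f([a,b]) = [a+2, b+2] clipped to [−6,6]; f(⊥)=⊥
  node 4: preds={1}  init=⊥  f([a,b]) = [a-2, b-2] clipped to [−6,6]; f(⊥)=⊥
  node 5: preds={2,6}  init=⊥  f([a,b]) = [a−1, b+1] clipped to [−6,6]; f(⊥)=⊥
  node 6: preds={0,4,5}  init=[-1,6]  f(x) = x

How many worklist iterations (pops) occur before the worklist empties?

Trace (17 dequeues):
  [1] u=0 | in [-1,6] | out [1,6] | prev [3,4] | push {}
  [2] u=1 | in ⊥ | out [-2,0] | ==
  [3] u=2 | in [-1,6] | out [-3,6] | prev ⊥ | push {}
  [4] u=3 | in ⊥ | out ⊥ | ==
  [5] u=4 | in [-2,0] | out [-4,-2] | prev ⊥ | push {0}
  [6] u=5 | in [-3,6] | out [-4,6] | prev ⊥ | push {3}
  [7] u=6 | in [-4,6] | out [-4,6] | prev [-1,6] | push {2,5}
  [8] u=0 | in [-4,6] | out [-2,6] | prev [1,6] | push {6}
  [9] u=3 | in [-4,6] | out [-2,6] | prev ⊥ | push {}
  [10] u=2 | in [-4,6] | out [-6,6] | prev [-3,6] | push {}
  [11] u=5 | in [-6,6] | out [-6,6] | prev [-4,6] | push {3}
  [12] u=6 | in [-6,6] | out [-6,6] | prev [-4,6] | push {0,2,5}
  [13] u=3 | in [-6,6] | out [-4,6] | prev [-2,6] | push {}
  [14] u=0 | in [-6,6] | out [-4,6] | prev [-2,6] | push {6}
  [15] u=2 | in [-6,6] | out [-6,6] | ==
  [16] u=5 | in [-6,6] | out [-6,6] | ==
  [17] u=6 | in [-6,6] | out [-6,6] | ==

Converged values:
  [0] [-4,6]
  [1] [-2,0]
  [2] [-6,6]
  [3] [-4,6]
  [4] [-4,-2]
  [5] [-6,6]
  [6] [-6,6]

17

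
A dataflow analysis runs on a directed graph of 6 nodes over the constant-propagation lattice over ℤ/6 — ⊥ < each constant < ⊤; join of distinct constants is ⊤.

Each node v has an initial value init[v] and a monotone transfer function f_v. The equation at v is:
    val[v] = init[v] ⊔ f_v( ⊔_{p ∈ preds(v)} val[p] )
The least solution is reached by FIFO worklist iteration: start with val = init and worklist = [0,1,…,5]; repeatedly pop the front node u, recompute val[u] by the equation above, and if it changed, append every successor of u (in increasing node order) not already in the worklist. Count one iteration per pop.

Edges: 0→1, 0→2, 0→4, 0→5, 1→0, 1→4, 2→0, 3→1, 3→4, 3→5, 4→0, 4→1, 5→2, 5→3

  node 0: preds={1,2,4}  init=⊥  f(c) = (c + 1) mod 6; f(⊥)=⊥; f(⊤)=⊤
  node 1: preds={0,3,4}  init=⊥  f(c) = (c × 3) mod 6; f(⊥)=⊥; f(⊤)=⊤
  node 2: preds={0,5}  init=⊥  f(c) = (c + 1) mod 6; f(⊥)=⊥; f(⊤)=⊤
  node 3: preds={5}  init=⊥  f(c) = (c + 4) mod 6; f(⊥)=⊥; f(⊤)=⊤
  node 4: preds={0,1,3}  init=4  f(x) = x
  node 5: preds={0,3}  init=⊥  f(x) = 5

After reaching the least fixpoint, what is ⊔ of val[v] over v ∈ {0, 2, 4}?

⊤

Worklist (14 pops):
  #1 pop 0: in=4 → 5 (was ⊥); enqueue []
  #2 pop 1: in=⊤ → ⊤ (was ⊥); enqueue [0]
  #3 pop 2: in=5 → 0 (was ⊥); enqueue []
  #4 pop 3: in=⊥ → ⊥ (no change)
  #5 pop 4: in=⊤ → ⊤ (was 4); enqueue [1]
  #6 pop 5: in=5 → 5 (was ⊥); enqueue [2,3]
  #7 pop 0: in=⊤ → ⊤ (was 5); enqueue [4,5]
  #8 pop 1: in=⊤ → ⊤ (no change)
  #9 pop 2: in=⊤ → ⊤ (was 0); enqueue [0]
  #10 pop 3: in=5 → 3 (was ⊥); enqueue [1]
  #11 pop 4: in=⊤ → ⊤ (no change)
  #12 pop 5: in=⊤ → 5 (no change)
  #13 pop 0: in=⊤ → ⊤ (no change)
  #14 pop 1: in=⊤ → ⊤ (no change)

Fixpoint:
  val[0] = ⊤
  val[1] = ⊤
  val[2] = ⊤
  val[3] = 3
  val[4] = ⊤
  val[5] = 5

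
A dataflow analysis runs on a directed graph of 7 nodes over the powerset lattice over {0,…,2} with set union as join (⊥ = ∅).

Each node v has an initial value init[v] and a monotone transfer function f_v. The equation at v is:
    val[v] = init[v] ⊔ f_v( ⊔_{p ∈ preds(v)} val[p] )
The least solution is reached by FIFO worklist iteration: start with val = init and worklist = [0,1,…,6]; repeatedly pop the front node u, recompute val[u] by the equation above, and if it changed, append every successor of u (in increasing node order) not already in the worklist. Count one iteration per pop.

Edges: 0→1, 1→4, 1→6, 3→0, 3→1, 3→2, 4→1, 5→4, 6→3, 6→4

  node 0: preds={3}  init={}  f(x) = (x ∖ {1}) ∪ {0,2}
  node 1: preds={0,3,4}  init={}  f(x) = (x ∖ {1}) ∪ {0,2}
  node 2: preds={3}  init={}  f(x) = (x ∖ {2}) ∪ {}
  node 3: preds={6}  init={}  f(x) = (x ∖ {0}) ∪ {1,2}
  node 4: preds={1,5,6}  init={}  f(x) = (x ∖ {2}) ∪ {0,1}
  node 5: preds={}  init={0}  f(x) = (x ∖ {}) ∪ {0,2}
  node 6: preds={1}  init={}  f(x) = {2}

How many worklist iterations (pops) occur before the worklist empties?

Trace (12 dequeues):
  [1] u=0 | in {} | out {0,2} | prev {} | push {}
  [2] u=1 | in {0,2} | out {0,2} | prev {} | push {}
  [3] u=2 | in {} | out {} | ==
  [4] u=3 | in {} | out {1,2} | prev {} | push {0,1,2}
  [5] u=4 | in {0,2} | out {0,1} | prev {} | push {}
  [6] u=5 | in {} | out {0,2} | prev {0} | push {4}
  [7] u=6 | in {0,2} | out {2} | prev {} | push {3}
  [8] u=0 | in {1,2} | out {0,2} | ==
  [9] u=1 | in {0,1,2} | out {0,2} | ==
  [10] u=2 | in {1,2} | out {1} | prev {} | push {}
  [11] u=4 | in {0,2} | out {0,1} | ==
  [12] u=3 | in {2} | out {1,2} | ==

Converged values:
  [0] {0,2}
  [1] {0,2}
  [2] {1}
  [3] {1,2}
  [4] {0,1}
  [5] {0,2}
  [6] {2}

12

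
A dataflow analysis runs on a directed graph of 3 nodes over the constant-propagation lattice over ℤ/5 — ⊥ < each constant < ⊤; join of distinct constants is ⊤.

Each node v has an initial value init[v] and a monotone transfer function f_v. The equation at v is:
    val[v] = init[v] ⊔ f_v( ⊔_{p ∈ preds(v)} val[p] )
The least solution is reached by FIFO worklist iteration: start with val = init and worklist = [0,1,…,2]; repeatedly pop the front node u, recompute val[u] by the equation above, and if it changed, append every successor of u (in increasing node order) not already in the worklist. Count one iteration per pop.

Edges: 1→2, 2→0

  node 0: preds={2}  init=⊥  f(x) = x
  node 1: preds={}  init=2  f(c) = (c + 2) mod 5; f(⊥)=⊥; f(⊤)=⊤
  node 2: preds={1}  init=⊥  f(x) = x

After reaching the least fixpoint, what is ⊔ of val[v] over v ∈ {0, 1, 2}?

2

Trace (4 dequeues):
  [1] u=0 | in ⊥ | out ⊥ | ==
  [2] u=1 | in ⊥ | out 2 | ==
  [3] u=2 | in 2 | out 2 | prev ⊥ | push {0}
  [4] u=0 | in 2 | out 2 | prev ⊥ | push {}

Converged values:
  [0] 2
  [1] 2
  [2] 2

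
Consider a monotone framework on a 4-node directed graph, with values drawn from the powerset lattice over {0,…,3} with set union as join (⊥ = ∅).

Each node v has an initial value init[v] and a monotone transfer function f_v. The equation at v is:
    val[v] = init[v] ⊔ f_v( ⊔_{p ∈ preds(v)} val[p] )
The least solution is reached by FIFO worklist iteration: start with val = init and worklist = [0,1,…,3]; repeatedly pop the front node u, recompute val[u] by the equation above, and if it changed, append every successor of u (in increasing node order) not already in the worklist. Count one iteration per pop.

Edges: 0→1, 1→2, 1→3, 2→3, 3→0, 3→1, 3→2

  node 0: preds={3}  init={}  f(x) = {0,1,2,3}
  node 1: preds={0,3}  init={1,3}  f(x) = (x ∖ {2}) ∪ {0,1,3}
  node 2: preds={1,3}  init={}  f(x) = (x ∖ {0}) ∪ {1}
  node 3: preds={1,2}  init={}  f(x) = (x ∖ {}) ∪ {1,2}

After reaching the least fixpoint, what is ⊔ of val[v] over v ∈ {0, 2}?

{0,1,2,3}

Worklist (8 pops):
  #1 pop 0: in={} → {0,1,2,3} (was {}); enqueue []
  #2 pop 1: in={0,1,2,3} → {0,1,3} (was {1,3}); enqueue []
  #3 pop 2: in={0,1,3} → {1,3} (was {}); enqueue []
  #4 pop 3: in={0,1,3} → {0,1,2,3} (was {}); enqueue [0,1,2]
  #5 pop 0: in={0,1,2,3} → {0,1,2,3} (no change)
  #6 pop 1: in={0,1,2,3} → {0,1,3} (no change)
  #7 pop 2: in={0,1,2,3} → {1,2,3} (was {1,3}); enqueue [3]
  #8 pop 3: in={0,1,2,3} → {0,1,2,3} (no change)

Fixpoint:
  val[0] = {0,1,2,3}
  val[1] = {0,1,3}
  val[2] = {1,2,3}
  val[3] = {0,1,2,3}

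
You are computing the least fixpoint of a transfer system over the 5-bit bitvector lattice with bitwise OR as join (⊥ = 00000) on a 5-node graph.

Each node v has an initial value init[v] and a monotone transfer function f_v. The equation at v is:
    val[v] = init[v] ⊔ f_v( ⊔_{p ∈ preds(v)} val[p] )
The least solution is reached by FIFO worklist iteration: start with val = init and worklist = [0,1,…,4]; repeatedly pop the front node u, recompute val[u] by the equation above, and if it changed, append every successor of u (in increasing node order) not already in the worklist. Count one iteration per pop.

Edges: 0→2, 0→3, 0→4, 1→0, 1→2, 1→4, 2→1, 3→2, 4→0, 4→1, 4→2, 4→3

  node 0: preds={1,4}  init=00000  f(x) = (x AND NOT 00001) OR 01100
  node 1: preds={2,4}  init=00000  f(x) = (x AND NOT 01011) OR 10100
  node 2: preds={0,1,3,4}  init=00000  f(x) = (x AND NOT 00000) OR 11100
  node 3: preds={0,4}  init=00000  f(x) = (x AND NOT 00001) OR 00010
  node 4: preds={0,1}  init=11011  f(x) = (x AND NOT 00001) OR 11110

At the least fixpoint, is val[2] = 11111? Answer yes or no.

yes

Trace (9 dequeues):
  [1] u=0 | in 11011 | out 11110 | prev 00000 | push {}
  [2] u=1 | in 11011 | out 10100 | prev 00000 | push {0}
  [3] u=2 | in 11111 | out 11111 | prev 00000 | push {1}
  [4] u=3 | in 11111 | out 11110 | prev 00000 | push {2}
  [5] u=4 | in 11110 | out 11111 | prev 11011 | push {3}
  [6] u=0 | in 11111 | out 11110 | ==
  [7] u=1 | in 11111 | out 10100 | ==
  [8] u=2 | in 11111 | out 11111 | ==
  [9] u=3 | in 11111 | out 11110 | ==

Converged values:
  [0] 11110
  [1] 10100
  [2] 11111
  [3] 11110
  [4] 11111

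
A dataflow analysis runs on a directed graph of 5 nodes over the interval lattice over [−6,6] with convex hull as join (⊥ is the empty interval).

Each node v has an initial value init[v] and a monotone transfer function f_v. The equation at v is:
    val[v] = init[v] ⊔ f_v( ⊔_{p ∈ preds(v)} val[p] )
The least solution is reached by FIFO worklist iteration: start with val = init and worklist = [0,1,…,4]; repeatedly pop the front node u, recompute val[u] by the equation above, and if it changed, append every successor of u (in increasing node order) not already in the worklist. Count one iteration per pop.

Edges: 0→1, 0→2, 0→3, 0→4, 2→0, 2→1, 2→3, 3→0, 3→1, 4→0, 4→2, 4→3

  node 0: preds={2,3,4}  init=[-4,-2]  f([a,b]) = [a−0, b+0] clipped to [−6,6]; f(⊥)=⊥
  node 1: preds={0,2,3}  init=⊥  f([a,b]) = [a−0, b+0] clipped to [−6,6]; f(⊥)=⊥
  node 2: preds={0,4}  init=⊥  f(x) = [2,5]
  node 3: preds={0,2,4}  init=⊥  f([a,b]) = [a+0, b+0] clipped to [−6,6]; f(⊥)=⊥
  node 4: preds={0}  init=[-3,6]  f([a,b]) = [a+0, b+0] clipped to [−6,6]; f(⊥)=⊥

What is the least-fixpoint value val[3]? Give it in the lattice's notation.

Trace (9 dequeues):
  [1] u=0 | in [-3,6] | out [-4,6] | prev [-4,-2] | push {}
  [2] u=1 | in [-4,6] | out [-4,6] | prev ⊥ | push {}
  [3] u=2 | in [-4,6] | out [2,5] | prev ⊥ | push {0,1}
  [4] u=3 | in [-4,6] | out [-4,6] | prev ⊥ | push {}
  [5] u=4 | in [-4,6] | out [-4,6] | prev [-3,6] | push {2,3}
  [6] u=0 | in [-4,6] | out [-4,6] | ==
  [7] u=1 | in [-4,6] | out [-4,6] | ==
  [8] u=2 | in [-4,6] | out [2,5] | ==
  [9] u=3 | in [-4,6] | out [-4,6] | ==

Converged values:
  [0] [-4,6]
  [1] [-4,6]
  [2] [2,5]
  [3] [-4,6]
  [4] [-4,6]

[-4,6]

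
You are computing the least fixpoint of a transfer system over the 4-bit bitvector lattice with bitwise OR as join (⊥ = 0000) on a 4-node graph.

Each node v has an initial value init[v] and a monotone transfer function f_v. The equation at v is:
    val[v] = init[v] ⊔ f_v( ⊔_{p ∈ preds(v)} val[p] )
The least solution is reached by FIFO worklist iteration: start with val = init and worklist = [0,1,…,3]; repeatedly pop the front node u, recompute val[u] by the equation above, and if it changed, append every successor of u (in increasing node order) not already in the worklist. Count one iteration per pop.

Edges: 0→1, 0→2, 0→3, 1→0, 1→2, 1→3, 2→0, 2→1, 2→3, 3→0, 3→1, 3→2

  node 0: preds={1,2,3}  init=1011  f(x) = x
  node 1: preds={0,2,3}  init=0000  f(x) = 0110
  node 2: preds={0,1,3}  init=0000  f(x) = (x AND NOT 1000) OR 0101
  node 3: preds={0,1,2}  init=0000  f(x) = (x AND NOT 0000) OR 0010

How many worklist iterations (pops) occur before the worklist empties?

8

Iteration log — 8 steps:
  step 1. node 0  ⊔preds=0000  new=1011  stable
  step 2. node 1  ⊔preds=1011  new=0110  old=0000  +wl: 0
  step 3. node 2  ⊔preds=1111  new=0111  old=0000  +wl: 1
  step 4. node 3  ⊔preds=1111  new=1111  old=0000  +wl: 2
  step 5. node 0  ⊔preds=1111  new=1111  old=1011  +wl: 3
  step 6. node 1  ⊔preds=1111  new=0110  stable
  step 7. node 2  ⊔preds=1111  new=0111  stable
  step 8. node 3  ⊔preds=1111  new=1111  stable

Least fixpoint reached:
  node 0: 1111
  node 1: 0110
  node 2: 0111
  node 3: 1111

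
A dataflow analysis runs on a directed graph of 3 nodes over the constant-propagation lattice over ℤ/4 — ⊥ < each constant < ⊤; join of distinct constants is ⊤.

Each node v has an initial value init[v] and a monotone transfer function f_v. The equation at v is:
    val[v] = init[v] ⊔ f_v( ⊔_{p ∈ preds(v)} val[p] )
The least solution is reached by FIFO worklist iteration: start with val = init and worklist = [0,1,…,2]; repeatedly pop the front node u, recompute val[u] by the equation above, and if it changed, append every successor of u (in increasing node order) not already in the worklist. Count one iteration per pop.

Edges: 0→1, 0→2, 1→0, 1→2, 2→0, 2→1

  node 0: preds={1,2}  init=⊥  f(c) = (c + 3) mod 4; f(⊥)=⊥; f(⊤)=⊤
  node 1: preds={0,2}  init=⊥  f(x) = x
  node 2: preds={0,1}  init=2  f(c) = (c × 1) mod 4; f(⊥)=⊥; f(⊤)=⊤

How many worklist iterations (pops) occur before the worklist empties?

Worklist (6 pops):
  #1 pop 0: in=2 → 1 (was ⊥); enqueue []
  #2 pop 1: in=⊤ → ⊤ (was ⊥); enqueue [0]
  #3 pop 2: in=⊤ → ⊤ (was 2); enqueue [1]
  #4 pop 0: in=⊤ → ⊤ (was 1); enqueue [2]
  #5 pop 1: in=⊤ → ⊤ (no change)
  #6 pop 2: in=⊤ → ⊤ (no change)

Fixpoint:
  val[0] = ⊤
  val[1] = ⊤
  val[2] = ⊤

6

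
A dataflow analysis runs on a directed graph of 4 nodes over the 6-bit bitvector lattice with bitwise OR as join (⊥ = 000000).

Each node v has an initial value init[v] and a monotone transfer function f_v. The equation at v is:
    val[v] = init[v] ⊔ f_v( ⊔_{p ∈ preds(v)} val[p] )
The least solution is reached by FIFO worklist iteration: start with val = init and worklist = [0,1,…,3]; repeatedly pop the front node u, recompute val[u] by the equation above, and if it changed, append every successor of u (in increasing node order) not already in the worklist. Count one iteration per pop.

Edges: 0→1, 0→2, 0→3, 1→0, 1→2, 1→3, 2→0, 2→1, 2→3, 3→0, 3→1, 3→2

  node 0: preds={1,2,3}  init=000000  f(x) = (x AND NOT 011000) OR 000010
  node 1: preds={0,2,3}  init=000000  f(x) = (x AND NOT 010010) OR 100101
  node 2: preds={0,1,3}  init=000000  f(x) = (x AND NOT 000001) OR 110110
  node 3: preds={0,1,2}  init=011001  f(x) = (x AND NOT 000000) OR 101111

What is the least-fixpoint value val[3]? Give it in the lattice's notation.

Iteration log — 8 steps:
  step 1. node 0  ⊔preds=011001  new=000011  old=000000  +wl: 
  step 2. node 1  ⊔preds=011011  new=101101  old=000000  +wl: 0
  step 3. node 2  ⊔preds=111111  new=111110  old=000000  +wl: 1
  step 4. node 3  ⊔preds=111111  new=111111  old=011001  +wl: 2
  step 5. node 0  ⊔preds=111111  new=100111  old=000011  +wl: 3
  step 6. node 1  ⊔preds=111111  new=101101  stable
  step 7. node 2  ⊔preds=111111  new=111110  stable
  step 8. node 3  ⊔preds=111111  new=111111  stable

Least fixpoint reached:
  node 0: 100111
  node 1: 101101
  node 2: 111110
  node 3: 111111

111111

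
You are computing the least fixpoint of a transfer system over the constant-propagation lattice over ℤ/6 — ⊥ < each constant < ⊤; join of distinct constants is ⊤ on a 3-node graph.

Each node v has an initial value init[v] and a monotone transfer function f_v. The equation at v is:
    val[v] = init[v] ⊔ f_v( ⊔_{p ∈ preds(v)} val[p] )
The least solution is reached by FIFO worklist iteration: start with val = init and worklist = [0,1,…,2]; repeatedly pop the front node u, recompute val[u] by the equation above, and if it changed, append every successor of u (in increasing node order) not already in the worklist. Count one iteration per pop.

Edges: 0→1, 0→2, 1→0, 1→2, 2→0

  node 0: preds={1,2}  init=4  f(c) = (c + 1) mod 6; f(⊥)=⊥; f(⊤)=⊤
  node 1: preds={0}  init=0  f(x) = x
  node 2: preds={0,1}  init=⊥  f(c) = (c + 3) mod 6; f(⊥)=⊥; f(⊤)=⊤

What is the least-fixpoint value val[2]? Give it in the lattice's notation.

⊤

Iteration log — 4 steps:
  step 1. node 0  ⊔preds=0  new=⊤  old=4  +wl: 
  step 2. node 1  ⊔preds=⊤  new=⊤  old=0  +wl: 0
  step 3. node 2  ⊔preds=⊤  new=⊤  old=⊥  +wl: 
  step 4. node 0  ⊔preds=⊤  new=⊤  stable

Least fixpoint reached:
  node 0: ⊤
  node 1: ⊤
  node 2: ⊤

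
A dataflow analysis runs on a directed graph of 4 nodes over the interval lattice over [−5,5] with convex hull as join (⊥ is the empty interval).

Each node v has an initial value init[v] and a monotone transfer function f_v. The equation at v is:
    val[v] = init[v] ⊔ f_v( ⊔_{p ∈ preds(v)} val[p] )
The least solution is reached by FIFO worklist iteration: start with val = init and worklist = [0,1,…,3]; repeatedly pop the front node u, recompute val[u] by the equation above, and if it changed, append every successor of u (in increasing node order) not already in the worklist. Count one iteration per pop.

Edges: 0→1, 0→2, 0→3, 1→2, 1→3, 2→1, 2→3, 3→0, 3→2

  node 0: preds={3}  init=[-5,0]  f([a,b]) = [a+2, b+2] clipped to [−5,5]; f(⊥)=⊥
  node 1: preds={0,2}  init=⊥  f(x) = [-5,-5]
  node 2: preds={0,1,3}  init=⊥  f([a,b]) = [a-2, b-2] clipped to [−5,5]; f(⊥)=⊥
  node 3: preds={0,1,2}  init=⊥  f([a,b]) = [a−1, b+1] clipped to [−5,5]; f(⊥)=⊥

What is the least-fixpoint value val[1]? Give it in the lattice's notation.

Iteration log — 15 steps:
  step 1. node 0  ⊔preds=⊥  new=[-5,0]  stable
  step 2. node 1  ⊔preds=[-5,0]  new=[-5,-5]  old=⊥  +wl: 
  step 3. node 2  ⊔preds=[-5,0]  new=[-5,-2]  old=⊥  +wl: 1
  step 4. node 3  ⊔preds=[-5,0]  new=[-5,1]  old=⊥  +wl: 0,2
  step 5. node 1  ⊔preds=[-5,0]  new=[-5,-5]  stable
  step 6. node 0  ⊔preds=[-5,1]  new=[-5,3]  old=[-5,0]  +wl: 1,3
  step 7. node 2  ⊔preds=[-5,3]  new=[-5,1]  old=[-5,-2]  +wl: 
  step 8. node 1  ⊔preds=[-5,3]  new=[-5,-5]  stable
  step 9. node 3  ⊔preds=[-5,3]  new=[-5,4]  old=[-5,1]  +wl: 0,2
  step 10. node 0  ⊔preds=[-5,4]  new=[-5,5]  old=[-5,3]  +wl: 1,3
  step 11. node 2  ⊔preds=[-5,5]  new=[-5,3]  old=[-5,1]  +wl: 
  step 12. node 1  ⊔preds=[-5,5]  new=[-5,-5]  stable
  step 13. node 3  ⊔preds=[-5,5]  new=[-5,5]  old=[-5,4]  +wl: 0,2
  step 14. node 0  ⊔preds=[-5,5]  new=[-5,5]  stable
  step 15. node 2  ⊔preds=[-5,5]  new=[-5,3]  stable

Least fixpoint reached:
  node 0: [-5,5]
  node 1: [-5,-5]
  node 2: [-5,3]
  node 3: [-5,5]

[-5,-5]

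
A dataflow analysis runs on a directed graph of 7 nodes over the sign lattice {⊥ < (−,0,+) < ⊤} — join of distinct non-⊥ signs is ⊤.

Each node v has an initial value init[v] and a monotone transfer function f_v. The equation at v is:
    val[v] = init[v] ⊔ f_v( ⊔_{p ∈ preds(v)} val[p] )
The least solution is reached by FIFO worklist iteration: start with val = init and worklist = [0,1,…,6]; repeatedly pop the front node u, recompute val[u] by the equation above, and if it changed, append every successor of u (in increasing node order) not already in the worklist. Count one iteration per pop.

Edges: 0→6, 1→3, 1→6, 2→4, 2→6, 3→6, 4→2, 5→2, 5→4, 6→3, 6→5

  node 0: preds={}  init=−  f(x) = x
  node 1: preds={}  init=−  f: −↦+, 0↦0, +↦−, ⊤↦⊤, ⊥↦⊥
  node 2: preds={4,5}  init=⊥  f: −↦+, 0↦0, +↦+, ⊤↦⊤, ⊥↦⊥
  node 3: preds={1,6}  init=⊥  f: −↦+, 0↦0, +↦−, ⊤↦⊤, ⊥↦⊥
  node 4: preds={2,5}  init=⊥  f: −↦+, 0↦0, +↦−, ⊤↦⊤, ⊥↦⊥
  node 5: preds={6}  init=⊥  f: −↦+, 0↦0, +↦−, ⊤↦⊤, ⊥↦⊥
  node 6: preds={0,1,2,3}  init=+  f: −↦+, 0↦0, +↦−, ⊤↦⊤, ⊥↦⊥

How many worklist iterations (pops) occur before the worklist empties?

Worklist (15 pops):
  #1 pop 0: in=⊥ → − (no change)
  #2 pop 1: in=⊥ → − (no change)
  #3 pop 2: in=⊥ → ⊥ (no change)
  #4 pop 3: in=⊤ → ⊤ (was ⊥); enqueue []
  #5 pop 4: in=⊥ → ⊥ (no change)
  #6 pop 5: in=+ → − (was ⊥); enqueue [2,4]
  #7 pop 6: in=⊤ → ⊤ (was +); enqueue [3,5]
  #8 pop 2: in=− → + (was ⊥); enqueue [6]
  #9 pop 4: in=⊤ → ⊤ (was ⊥); enqueue [2]
  #10 pop 3: in=⊤ → ⊤ (no change)
  #11 pop 5: in=⊤ → ⊤ (was −); enqueue [4]
  #12 pop 6: in=⊤ → ⊤ (no change)
  #13 pop 2: in=⊤ → ⊤ (was +); enqueue [6]
  #14 pop 4: in=⊤ → ⊤ (no change)
  #15 pop 6: in=⊤ → ⊤ (no change)

Fixpoint:
  val[0] = −
  val[1] = −
  val[2] = ⊤
  val[3] = ⊤
  val[4] = ⊤
  val[5] = ⊤
  val[6] = ⊤

15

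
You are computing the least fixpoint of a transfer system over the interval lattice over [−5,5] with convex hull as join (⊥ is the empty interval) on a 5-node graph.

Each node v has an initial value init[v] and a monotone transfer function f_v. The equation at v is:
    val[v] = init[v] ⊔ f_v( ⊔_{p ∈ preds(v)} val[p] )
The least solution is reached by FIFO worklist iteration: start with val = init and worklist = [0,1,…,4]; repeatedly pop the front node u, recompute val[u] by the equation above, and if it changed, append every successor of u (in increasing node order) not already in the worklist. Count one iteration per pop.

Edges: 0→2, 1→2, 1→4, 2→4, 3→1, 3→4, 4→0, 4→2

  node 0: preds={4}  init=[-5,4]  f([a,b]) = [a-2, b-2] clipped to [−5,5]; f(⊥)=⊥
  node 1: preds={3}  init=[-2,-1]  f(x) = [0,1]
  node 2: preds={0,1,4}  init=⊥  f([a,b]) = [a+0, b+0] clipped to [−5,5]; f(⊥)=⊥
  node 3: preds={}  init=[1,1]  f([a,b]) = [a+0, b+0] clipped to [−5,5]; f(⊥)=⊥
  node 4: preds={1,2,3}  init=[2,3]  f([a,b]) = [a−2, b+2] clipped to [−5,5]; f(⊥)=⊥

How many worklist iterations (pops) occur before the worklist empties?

8

Worklist (8 pops):
  #1 pop 0: in=[2,3] → [-5,4] (no change)
  #2 pop 1: in=[1,1] → [-2,1] (was [-2,-1]); enqueue []
  #3 pop 2: in=[-5,4] → [-5,4] (was ⊥); enqueue []
  #4 pop 3: in=⊥ → [1,1] (no change)
  #5 pop 4: in=[-5,4] → [-5,5] (was [2,3]); enqueue [0,2]
  #6 pop 0: in=[-5,5] → [-5,4] (no change)
  #7 pop 2: in=[-5,5] → [-5,5] (was [-5,4]); enqueue [4]
  #8 pop 4: in=[-5,5] → [-5,5] (no change)

Fixpoint:
  val[0] = [-5,4]
  val[1] = [-2,1]
  val[2] = [-5,5]
  val[3] = [1,1]
  val[4] = [-5,5]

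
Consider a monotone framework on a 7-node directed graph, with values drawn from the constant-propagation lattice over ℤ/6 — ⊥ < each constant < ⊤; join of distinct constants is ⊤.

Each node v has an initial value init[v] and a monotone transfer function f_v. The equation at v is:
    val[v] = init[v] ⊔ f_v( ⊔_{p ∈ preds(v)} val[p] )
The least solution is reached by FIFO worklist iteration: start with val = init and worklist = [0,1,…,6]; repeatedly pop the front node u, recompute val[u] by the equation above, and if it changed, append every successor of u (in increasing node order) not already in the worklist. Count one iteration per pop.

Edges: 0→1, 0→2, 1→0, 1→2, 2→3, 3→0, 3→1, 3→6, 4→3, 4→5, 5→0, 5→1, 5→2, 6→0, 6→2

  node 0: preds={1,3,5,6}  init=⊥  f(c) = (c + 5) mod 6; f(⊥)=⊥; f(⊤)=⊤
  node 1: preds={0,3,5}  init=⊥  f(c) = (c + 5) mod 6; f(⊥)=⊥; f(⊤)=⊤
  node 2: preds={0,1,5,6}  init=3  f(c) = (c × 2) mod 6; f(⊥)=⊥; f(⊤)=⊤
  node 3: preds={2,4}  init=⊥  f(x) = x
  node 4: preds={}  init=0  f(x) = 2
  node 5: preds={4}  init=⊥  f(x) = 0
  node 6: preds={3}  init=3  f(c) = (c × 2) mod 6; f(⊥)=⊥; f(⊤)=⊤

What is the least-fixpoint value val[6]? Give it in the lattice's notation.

⊤

Iteration log — 12 steps:
  step 1. node 0  ⊔preds=3  new=2  old=⊥  +wl: 
  step 2. node 1  ⊔preds=2  new=1  old=⊥  +wl: 0
  step 3. node 2  ⊔preds=⊤  new=⊤  old=3  +wl: 
  step 4. node 3  ⊔preds=⊤  new=⊤  old=⊥  +wl: 1
  step 5. node 4  ⊔preds=⊥  new=⊤  old=0  +wl: 3
  step 6. node 5  ⊔preds=⊤  new=0  old=⊥  +wl: 2
  step 7. node 6  ⊔preds=⊤  new=⊤  old=3  +wl: 
  step 8. node 0  ⊔preds=⊤  new=⊤  old=2  +wl: 
  step 9. node 1  ⊔preds=⊤  new=⊤  old=1  +wl: 0
  step 10. node 3  ⊔preds=⊤  new=⊤  stable
  step 11. node 2  ⊔preds=⊤  new=⊤  stable
  step 12. node 0  ⊔preds=⊤  new=⊤  stable

Least fixpoint reached:
  node 0: ⊤
  node 1: ⊤
  node 2: ⊤
  node 3: ⊤
  node 4: ⊤
  node 5: 0
  node 6: ⊤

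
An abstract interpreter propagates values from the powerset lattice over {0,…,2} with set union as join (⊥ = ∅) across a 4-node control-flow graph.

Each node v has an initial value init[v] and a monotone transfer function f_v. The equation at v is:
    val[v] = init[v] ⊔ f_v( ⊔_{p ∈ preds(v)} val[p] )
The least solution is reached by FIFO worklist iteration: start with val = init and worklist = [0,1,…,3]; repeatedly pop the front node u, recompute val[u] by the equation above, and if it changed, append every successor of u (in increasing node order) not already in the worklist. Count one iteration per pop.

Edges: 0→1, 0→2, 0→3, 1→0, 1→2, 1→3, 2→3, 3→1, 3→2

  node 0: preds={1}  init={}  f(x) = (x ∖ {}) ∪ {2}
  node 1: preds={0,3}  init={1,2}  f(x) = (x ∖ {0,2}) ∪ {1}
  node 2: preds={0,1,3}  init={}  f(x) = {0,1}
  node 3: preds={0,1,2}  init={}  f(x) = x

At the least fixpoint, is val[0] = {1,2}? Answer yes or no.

yes

Iteration log — 6 steps:
  step 1. node 0  ⊔preds={1,2}  new={1,2}  old={}  +wl: 
  step 2. node 1  ⊔preds={1,2}  new={1,2}  stable
  step 3. node 2  ⊔preds={1,2}  new={0,1}  old={}  +wl: 
  step 4. node 3  ⊔preds={0,1,2}  new={0,1,2}  old={}  +wl: 1,2
  step 5. node 1  ⊔preds={0,1,2}  new={1,2}  stable
  step 6. node 2  ⊔preds={0,1,2}  new={0,1}  stable

Least fixpoint reached:
  node 0: {1,2}
  node 1: {1,2}
  node 2: {0,1}
  node 3: {0,1,2}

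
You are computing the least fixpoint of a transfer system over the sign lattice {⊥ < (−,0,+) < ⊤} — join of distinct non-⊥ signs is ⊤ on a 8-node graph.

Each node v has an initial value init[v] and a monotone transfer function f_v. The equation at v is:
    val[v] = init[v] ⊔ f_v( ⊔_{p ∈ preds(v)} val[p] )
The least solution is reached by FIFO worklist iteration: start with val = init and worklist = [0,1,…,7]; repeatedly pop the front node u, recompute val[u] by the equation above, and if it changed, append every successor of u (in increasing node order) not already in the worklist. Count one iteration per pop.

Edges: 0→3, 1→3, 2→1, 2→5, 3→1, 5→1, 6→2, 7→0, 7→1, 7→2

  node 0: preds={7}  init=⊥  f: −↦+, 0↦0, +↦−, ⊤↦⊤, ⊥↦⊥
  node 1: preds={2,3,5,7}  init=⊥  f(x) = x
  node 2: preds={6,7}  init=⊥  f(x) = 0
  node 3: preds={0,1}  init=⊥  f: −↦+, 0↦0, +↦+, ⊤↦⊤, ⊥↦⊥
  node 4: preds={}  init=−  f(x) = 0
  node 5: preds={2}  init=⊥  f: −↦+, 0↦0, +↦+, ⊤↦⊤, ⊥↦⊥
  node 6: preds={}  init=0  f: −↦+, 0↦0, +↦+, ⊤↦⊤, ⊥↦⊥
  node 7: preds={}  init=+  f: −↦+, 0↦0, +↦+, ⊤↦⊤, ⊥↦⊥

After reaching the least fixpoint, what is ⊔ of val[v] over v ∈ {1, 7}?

⊤

Trace (10 dequeues):
  [1] u=0 | in + | out − | prev ⊥ | push {}
  [2] u=1 | in + | out + | prev ⊥ | push {}
  [3] u=2 | in ⊤ | out 0 | prev ⊥ | push {1}
  [4] u=3 | in ⊤ | out ⊤ | prev ⊥ | push {}
  [5] u=4 | in ⊥ | out ⊤ | prev − | push {}
  [6] u=5 | in 0 | out 0 | prev ⊥ | push {}
  [7] u=6 | in ⊥ | out 0 | ==
  [8] u=7 | in ⊥ | out + | ==
  [9] u=1 | in ⊤ | out ⊤ | prev + | push {3}
  [10] u=3 | in ⊤ | out ⊤ | ==

Converged values:
  [0] −
  [1] ⊤
  [2] 0
  [3] ⊤
  [4] ⊤
  [5] 0
  [6] 0
  [7] +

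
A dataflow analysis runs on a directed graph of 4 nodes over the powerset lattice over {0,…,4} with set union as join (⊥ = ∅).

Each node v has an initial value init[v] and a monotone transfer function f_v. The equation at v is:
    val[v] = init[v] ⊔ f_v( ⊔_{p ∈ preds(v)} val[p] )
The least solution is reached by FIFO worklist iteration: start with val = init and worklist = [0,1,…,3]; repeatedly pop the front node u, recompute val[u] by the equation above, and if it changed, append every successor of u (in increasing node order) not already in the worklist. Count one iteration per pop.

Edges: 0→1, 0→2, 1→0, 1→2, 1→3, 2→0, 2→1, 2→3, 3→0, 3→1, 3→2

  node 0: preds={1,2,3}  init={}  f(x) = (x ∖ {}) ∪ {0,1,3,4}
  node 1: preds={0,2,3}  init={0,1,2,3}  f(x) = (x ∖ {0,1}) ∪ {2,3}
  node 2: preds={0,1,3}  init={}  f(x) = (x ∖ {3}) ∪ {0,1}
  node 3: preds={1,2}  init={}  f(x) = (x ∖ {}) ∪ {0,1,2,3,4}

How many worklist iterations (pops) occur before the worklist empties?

7

Worklist (7 pops):
  #1 pop 0: in={0,1,2,3} → {0,1,2,3,4} (was {}); enqueue []
  #2 pop 1: in={0,1,2,3,4} → {0,1,2,3,4} (was {0,1,2,3}); enqueue [0]
  #3 pop 2: in={0,1,2,3,4} → {0,1,2,4} (was {}); enqueue [1]
  #4 pop 3: in={0,1,2,3,4} → {0,1,2,3,4} (was {}); enqueue [2]
  #5 pop 0: in={0,1,2,3,4} → {0,1,2,3,4} (no change)
  #6 pop 1: in={0,1,2,3,4} → {0,1,2,3,4} (no change)
  #7 pop 2: in={0,1,2,3,4} → {0,1,2,4} (no change)

Fixpoint:
  val[0] = {0,1,2,3,4}
  val[1] = {0,1,2,3,4}
  val[2] = {0,1,2,4}
  val[3] = {0,1,2,3,4}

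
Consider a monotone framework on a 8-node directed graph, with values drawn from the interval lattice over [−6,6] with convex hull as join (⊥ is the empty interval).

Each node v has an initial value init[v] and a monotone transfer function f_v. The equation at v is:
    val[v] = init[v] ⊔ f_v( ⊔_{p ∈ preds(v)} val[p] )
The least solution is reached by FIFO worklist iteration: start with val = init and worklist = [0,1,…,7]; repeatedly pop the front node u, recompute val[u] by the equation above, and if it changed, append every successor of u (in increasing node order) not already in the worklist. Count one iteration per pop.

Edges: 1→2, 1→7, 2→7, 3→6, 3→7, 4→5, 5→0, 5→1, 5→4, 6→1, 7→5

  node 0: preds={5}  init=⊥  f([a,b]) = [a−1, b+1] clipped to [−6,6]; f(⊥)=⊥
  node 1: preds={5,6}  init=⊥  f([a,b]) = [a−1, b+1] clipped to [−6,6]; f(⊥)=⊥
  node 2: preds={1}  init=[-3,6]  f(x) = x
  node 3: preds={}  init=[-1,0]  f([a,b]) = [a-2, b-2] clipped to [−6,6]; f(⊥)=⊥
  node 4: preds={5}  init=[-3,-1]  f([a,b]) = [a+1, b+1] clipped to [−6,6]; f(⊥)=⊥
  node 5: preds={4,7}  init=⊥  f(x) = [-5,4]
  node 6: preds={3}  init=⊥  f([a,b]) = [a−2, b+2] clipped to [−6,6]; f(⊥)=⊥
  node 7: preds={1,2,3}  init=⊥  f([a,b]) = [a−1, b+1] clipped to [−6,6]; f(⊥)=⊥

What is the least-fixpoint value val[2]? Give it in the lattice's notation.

[-6,6]

Iteration log — 15 steps:
  step 1. node 0  ⊔preds=⊥  new=⊥  stable
  step 2. node 1  ⊔preds=⊥  new=⊥  stable
  step 3. node 2  ⊔preds=⊥  new=[-3,6]  stable
  step 4. node 3  ⊔preds=⊥  new=[-1,0]  stable
  step 5. node 4  ⊔preds=⊥  new=[-3,-1]  stable
  step 6. node 5  ⊔preds=[-3,-1]  new=[-5,4]  old=⊥  +wl: 0,1,4
  step 7. node 6  ⊔preds=[-1,0]  new=[-3,2]  old=⊥  +wl: 
  step 8. node 7  ⊔preds=[-3,6]  new=[-4,6]  old=⊥  +wl: 5
  step 9. node 0  ⊔preds=[-5,4]  new=[-6,5]  old=⊥  +wl: 
  step 10. node 1  ⊔preds=[-5,4]  new=[-6,5]  old=⊥  +wl: 2,7
  step 11. node 4  ⊔preds=[-5,4]  new=[-4,5]  old=[-3,-1]  +wl: 
  step 12. node 5  ⊔preds=[-4,6]  new=[-5,4]  stable
  step 13. node 2  ⊔preds=[-6,5]  new=[-6,6]  old=[-3,6]  +wl: 
  step 14. node 7  ⊔preds=[-6,6]  new=[-6,6]  old=[-4,6]  +wl: 5
  step 15. node 5  ⊔preds=[-6,6]  new=[-5,4]  stable

Least fixpoint reached:
  node 0: [-6,5]
  node 1: [-6,5]
  node 2: [-6,6]
  node 3: [-1,0]
  node 4: [-4,5]
  node 5: [-5,4]
  node 6: [-3,2]
  node 7: [-6,6]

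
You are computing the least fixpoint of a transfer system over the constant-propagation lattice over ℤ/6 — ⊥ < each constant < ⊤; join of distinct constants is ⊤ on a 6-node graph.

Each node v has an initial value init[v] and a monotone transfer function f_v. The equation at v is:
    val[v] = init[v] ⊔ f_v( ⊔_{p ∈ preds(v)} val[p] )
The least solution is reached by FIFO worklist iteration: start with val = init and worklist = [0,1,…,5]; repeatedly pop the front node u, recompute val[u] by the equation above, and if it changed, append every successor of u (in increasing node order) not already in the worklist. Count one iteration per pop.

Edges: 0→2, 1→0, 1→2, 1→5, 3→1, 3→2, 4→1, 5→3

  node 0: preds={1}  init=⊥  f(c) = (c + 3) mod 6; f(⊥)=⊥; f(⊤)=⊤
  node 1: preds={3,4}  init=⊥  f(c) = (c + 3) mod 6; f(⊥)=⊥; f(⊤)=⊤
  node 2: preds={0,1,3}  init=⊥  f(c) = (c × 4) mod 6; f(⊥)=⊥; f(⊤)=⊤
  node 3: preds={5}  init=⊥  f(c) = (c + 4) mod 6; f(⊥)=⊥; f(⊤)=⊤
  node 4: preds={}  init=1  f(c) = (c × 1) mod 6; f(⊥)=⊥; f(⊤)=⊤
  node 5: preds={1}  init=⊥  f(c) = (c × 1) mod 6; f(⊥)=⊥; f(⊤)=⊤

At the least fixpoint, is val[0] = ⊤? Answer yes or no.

yes

Iteration log — 16 steps:
  step 1. node 0  ⊔preds=⊥  new=⊥  stable
  step 2. node 1  ⊔preds=1  new=4  old=⊥  +wl: 0
  step 3. node 2  ⊔preds=4  new=4  old=⊥  +wl: 
  step 4. node 3  ⊔preds=⊥  new=⊥  stable
  step 5. node 4  ⊔preds=⊥  new=1  stable
  step 6. node 5  ⊔preds=4  new=4  old=⊥  +wl: 3
  step 7. node 0  ⊔preds=4  new=1  old=⊥  +wl: 2
  step 8. node 3  ⊔preds=4  new=2  old=⊥  +wl: 1
  step 9. node 2  ⊔preds=⊤  new=⊤  old=4  +wl: 
  step 10. node 1  ⊔preds=⊤  new=⊤  old=4  +wl: 0,2,5
  step 11. node 0  ⊔preds=⊤  new=⊤  old=1  +wl: 
  step 12. node 2  ⊔preds=⊤  new=⊤  stable
  step 13. node 5  ⊔preds=⊤  new=⊤  old=4  +wl: 3
  step 14. node 3  ⊔preds=⊤  new=⊤  old=2  +wl: 1,2
  step 15. node 1  ⊔preds=⊤  new=⊤  stable
  step 16. node 2  ⊔preds=⊤  new=⊤  stable

Least fixpoint reached:
  node 0: ⊤
  node 1: ⊤
  node 2: ⊤
  node 3: ⊤
  node 4: 1
  node 5: ⊤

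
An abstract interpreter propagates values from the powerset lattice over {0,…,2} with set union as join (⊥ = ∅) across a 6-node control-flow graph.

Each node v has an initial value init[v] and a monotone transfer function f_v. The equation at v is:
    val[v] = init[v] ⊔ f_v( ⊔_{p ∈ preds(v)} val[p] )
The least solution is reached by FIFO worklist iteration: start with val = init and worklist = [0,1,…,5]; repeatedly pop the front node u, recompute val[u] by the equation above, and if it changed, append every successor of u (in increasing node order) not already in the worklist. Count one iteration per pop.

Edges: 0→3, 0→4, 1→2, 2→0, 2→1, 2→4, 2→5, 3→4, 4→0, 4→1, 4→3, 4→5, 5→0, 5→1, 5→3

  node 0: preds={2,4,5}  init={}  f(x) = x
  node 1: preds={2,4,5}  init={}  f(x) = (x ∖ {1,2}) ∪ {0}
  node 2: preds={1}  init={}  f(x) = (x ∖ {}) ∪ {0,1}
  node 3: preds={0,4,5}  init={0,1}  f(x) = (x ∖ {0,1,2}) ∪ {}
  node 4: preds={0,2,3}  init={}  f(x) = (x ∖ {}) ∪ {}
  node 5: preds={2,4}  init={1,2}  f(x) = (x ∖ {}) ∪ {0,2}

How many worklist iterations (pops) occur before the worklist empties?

Trace (10 dequeues):
  [1] u=0 | in {1,2} | out {1,2} | prev {} | push {}
  [2] u=1 | in {1,2} | out {0} | prev {} | push {}
  [3] u=2 | in {0} | out {0,1} | prev {} | push {0,1}
  [4] u=3 | in {1,2} | out {0,1} | ==
  [5] u=4 | in {0,1,2} | out {0,1,2} | prev {} | push {3}
  [6] u=5 | in {0,1,2} | out {0,1,2} | prev {1,2} | push {}
  [7] u=0 | in {0,1,2} | out {0,1,2} | prev {1,2} | push {4}
  [8] u=1 | in {0,1,2} | out {0} | ==
  [9] u=3 | in {0,1,2} | out {0,1} | ==
  [10] u=4 | in {0,1,2} | out {0,1,2} | ==

Converged values:
  [0] {0,1,2}
  [1] {0}
  [2] {0,1}
  [3] {0,1}
  [4] {0,1,2}
  [5] {0,1,2}

10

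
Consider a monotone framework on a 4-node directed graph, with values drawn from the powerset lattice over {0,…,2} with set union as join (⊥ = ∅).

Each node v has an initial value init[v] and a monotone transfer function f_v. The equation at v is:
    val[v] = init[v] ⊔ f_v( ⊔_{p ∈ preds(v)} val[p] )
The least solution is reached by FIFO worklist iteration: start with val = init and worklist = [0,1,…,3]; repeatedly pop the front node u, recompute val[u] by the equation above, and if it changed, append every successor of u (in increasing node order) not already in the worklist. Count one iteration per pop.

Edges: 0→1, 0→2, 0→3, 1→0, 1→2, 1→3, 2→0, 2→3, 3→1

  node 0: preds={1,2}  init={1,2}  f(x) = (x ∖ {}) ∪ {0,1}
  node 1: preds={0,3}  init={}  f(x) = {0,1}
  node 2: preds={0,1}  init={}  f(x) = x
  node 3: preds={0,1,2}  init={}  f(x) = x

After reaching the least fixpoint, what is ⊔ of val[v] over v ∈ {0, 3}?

Worklist (6 pops):
  #1 pop 0: in={} → {0,1,2} (was {1,2}); enqueue []
  #2 pop 1: in={0,1,2} → {0,1} (was {}); enqueue [0]
  #3 pop 2: in={0,1,2} → {0,1,2} (was {}); enqueue []
  #4 pop 3: in={0,1,2} → {0,1,2} (was {}); enqueue [1]
  #5 pop 0: in={0,1,2} → {0,1,2} (no change)
  #6 pop 1: in={0,1,2} → {0,1} (no change)

Fixpoint:
  val[0] = {0,1,2}
  val[1] = {0,1}
  val[2] = {0,1,2}
  val[3] = {0,1,2}

{0,1,2}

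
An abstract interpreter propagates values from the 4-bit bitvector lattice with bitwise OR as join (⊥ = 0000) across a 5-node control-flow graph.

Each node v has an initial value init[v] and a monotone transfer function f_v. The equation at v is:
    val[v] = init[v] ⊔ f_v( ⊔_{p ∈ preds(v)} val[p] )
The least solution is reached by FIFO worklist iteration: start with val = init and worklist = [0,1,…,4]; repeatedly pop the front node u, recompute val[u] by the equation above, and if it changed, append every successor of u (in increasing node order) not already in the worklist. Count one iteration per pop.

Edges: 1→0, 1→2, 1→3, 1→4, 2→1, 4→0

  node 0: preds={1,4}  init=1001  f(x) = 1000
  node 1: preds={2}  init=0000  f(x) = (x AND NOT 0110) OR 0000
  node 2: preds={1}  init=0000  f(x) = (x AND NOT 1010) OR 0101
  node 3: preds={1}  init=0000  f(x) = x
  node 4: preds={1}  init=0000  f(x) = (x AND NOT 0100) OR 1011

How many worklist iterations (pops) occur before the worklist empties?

Trace (10 dequeues):
  [1] u=0 | in 0000 | out 1001 | ==
  [2] u=1 | in 0000 | out 0000 | ==
  [3] u=2 | in 0000 | out 0101 | prev 0000 | push {1}
  [4] u=3 | in 0000 | out 0000 | ==
  [5] u=4 | in 0000 | out 1011 | prev 0000 | push {0}
  [6] u=1 | in 0101 | out 0001 | prev 0000 | push {2,3,4}
  [7] u=0 | in 1011 | out 1001 | ==
  [8] u=2 | in 0001 | out 0101 | ==
  [9] u=3 | in 0001 | out 0001 | prev 0000 | push {}
  [10] u=4 | in 0001 | out 1011 | ==

Converged values:
  [0] 1001
  [1] 0001
  [2] 0101
  [3] 0001
  [4] 1011

10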